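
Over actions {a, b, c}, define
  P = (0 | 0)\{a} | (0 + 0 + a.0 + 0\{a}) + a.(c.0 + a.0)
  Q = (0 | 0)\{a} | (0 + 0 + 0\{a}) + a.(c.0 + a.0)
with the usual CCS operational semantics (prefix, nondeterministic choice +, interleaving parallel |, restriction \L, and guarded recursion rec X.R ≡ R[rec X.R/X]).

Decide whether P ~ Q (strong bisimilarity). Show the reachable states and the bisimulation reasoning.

LTS(P): 4 reachable states
  s0 = (0 | 0)\{a} | (0 + 0 + a.0 + 0\{a}) + a.(c.0 + a.0) | =a=> s1, =a=> s2
  s1 = (0 | 0)\{a} | 0 | deadlocked
  s2 = c.0 + a.0 | =a=> s3, =c=> s3
  s3 = 0 | deadlocked
LTS(Q): 3 reachable states
  t0 = (0 | 0)\{a} | (0 + 0 + 0\{a}) + a.(c.0 + a.0) | =a=> t1
  t1 = c.0 + a.0 | =a=> t2, =c=> t2
  t2 = 0 | deadlocked
Bisimilarity quotient blocks:
  B0 = {s0}
  B1 = {s1, s3, t2}
  B2 = {s2, t1}
  B3 = {t0}
s0 ∈ B0, t0 ∈ B3 → different blocks

P ≁ Q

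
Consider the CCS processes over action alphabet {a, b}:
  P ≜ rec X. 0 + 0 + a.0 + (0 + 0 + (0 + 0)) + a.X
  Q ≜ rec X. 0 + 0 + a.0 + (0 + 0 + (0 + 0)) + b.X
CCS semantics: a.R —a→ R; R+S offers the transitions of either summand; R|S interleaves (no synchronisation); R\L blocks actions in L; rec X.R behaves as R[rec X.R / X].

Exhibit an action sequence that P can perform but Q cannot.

aa

P's transition system — 2 states:
  p0 = rec X. 0 + 0 + a.0 + (0 + 0 + (0 + 0)) + a.X → -a-> p0, -a-> p1
  p1 = 0 → deadlocked
Q's transition system — 2 states:
  q0 = rec X. 0 + 0 + a.0 + (0 + 0 + (0 + 0)) + b.X → -a-> q1, -b-> q0
  q1 = 0 → deadlocked
Executing aa from P (initial set {p0}):
  step 1 (a): {p0, p1}
  step 2 (a): {p0, p1}
  ✓ P
Executing aa from Q (initial set {q0}):
  step 1 (a): {q1}
  step 2 (a): ∅  — Q cannot continue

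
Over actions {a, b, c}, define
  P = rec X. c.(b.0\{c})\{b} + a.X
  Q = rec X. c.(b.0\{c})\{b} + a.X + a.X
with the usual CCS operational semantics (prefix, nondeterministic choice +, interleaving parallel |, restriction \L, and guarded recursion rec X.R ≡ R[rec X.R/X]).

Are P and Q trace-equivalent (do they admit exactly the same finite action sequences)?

LTS(P): 2 reachable states
  m0 = rec X. c.(b.0\{c})\{b} + a.X has moves -a-> m0, -c-> m1
  m1 = (b.0\{c})\{b} has moves deadlocked
LTS(Q): 2 reachable states
  n0 = rec X. c.(b.0\{c})\{b} + a.X + a.X has moves -a-> n0, -c-> n1
  n1 = (b.0\{c})\{b} has moves deadlocked
Coarsest stable partition (strong bisimilarity classes):
  B0 = {m0, n0}
  B1 = {m1, n1}
m0 ∈ B0, n0 ∈ B0 → same block
Bisimilar ⇒ trace-equivalent.

traces(P) = traces(Q)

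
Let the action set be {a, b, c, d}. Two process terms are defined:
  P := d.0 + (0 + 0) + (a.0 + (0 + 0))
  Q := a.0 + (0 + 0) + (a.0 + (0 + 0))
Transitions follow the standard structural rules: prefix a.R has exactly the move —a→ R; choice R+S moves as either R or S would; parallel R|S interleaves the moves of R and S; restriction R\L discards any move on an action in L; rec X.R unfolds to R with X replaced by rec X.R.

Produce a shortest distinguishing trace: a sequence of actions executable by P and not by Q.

Reachable graph of P (2 states):
  m0 = d.0 + (0 + 0) + (a.0 + (0 + 0)) | --a--▸ m1, --d--▸ m1
  m1 = 0 | (no moves)
Reachable graph of Q (2 states):
  n0 = a.0 + (0 + 0) + (a.0 + (0 + 0)) | --a--▸ n1
  n1 = 0 | (no moves)
Run σ = ⟨d⟩ on P: start {m0}
  [1] d ⇒ {m1}
  — P admits the full trace.
Run σ = ⟨d⟩ on Q: start {n0}
  [1] d ⇒ ∅ (Q stuck)

d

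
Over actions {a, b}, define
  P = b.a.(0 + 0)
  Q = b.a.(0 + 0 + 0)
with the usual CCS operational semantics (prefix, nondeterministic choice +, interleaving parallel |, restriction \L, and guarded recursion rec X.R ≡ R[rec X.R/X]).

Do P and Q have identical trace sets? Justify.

YES

LTS(P): 3 reachable states
  u0 = b.a.(0 + 0) has moves ··b··> u1
  u1 = a.(0 + 0) has moves ··a··> u2
  u2 = 0 + 0 has moves ∅
LTS(Q): 3 reachable states
  v0 = b.a.(0 + 0 + 0) has moves ··b··> v1
  v1 = a.(0 + 0 + 0) has moves ··a··> v2
  v2 = 0 + 0 + 0 has moves ∅
Coarsest stable partition (strong bisimilarity classes):
  B0 = {u0, v0}
  B1 = {u1, v1}
  B2 = {u2, v2}
u0 ∈ B0, v0 ∈ B0 → same block
Bisimilar ⇒ trace-equivalent.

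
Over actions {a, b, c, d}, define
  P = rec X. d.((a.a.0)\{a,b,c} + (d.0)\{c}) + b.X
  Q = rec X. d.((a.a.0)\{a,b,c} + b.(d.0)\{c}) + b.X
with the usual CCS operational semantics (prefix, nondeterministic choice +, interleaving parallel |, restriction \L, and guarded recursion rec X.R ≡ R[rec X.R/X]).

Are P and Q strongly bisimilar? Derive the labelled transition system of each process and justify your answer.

P ≁ Q

LTS(P): 3 reachable states
  s0 = rec X. d.((a.a.0)\{a,b,c} + (d.0)\{c}) + b.X :: —b→ s0, —d→ s1
  s1 = (a.a.0)\{a,b,c} + (d.0)\{c} :: —d→ s2
  s2 = 0\{c} :: deadlocked
LTS(Q): 4 reachable states
  t0 = rec X. d.((a.a.0)\{a,b,c} + b.(d.0)\{c}) + b.X :: —b→ t0, —d→ t1
  t1 = (a.a.0)\{a,b,c} + b.(d.0)\{c} :: —b→ t2
  t2 = (d.0)\{c} :: —d→ t3
  t3 = 0\{c} :: deadlocked
Coarsest stable partition (strong bisimilarity classes):
  B0 = {s0}
  B1 = {s1, t2}
  B2 = {s2, t3}
  B3 = {t0}
  B4 = {t1}
s0 ∈ B0, t0 ∈ B3 → different blocks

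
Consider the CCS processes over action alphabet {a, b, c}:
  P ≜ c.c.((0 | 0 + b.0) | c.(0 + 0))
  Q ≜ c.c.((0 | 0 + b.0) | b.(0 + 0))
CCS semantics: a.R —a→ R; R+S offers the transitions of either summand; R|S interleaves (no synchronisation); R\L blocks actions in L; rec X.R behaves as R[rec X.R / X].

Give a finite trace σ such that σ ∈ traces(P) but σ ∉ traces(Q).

ccc

Reachable graph of P (6 states):
  s0 = c.c.((0 | 0 + b.0) | c.(0 + 0)) has moves --c--▸ s1
  s1 = c.((0 | 0 + b.0) | c.(0 + 0)) has moves --c--▸ s2
  s2 = (0 | 0 + b.0) | c.(0 + 0) has moves --b--▸ s3, --c--▸ s4
  s3 = 0 | c.(0 + 0) has moves --c--▸ s5
  s4 = (0 | 0 + b.0) | (0 + 0) has moves --b--▸ s5
  s5 = 0 | (0 + 0) has moves ∅
Reachable graph of Q (6 states):
  t0 = c.c.((0 | 0 + b.0) | b.(0 + 0)) has moves --c--▸ t1
  t1 = c.((0 | 0 + b.0) | b.(0 + 0)) has moves --c--▸ t2
  t2 = (0 | 0 + b.0) | b.(0 + 0) has moves --b--▸ t3, --b--▸ t4
  t3 = (0 | 0 + b.0) | (0 + 0) has moves --b--▸ t5
  t4 = 0 | b.(0 + 0) has moves --b--▸ t5
  t5 = 0 | (0 + 0) has moves ∅
Trace ⟨ccc⟩ through P, begin at {s0}:
  after c @ step 1: {s1}
  after c @ step 2: {s2}
  after c @ step 3: {s4}
  ✓ P
Trace ⟨ccc⟩ through Q, begin at {t0}:
  after c @ step 1: {t1}
  after c @ step 2: {t2}
  after c @ step 3: no successor for Q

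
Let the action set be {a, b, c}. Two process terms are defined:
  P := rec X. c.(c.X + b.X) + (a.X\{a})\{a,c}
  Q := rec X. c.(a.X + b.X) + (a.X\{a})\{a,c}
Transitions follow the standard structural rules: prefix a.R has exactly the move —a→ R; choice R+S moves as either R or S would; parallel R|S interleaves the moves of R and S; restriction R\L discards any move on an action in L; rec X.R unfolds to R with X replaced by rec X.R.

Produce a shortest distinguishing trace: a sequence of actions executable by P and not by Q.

Reachable graph of P (2 states):
  u0 = rec X. c.(c.X + b.X) + (a.X\{a})\{a,c} | =c=> u1
  u1 = c.(rec X. c.(c.X + b.X) + (a.X\{a})\{a,c}) + b.(rec X. c.(c.X + b.X) + (a.X\{a})\{a,c}) | =b=> u0, =c=> u0
Reachable graph of Q (2 states):
  v0 = rec X. c.(a.X + b.X) + (a.X\{a})\{a,c} | =c=> v1
  v1 = a.(rec X. c.(a.X + b.X) + (a.X\{a})\{a,c}) + b.(rec X. c.(a.X + b.X) + (a.X\{a})\{a,c}) | =a=> v0, =b=> v0
Trace ⟨cc⟩ through P, begin at {u0}:
  step 1 (c): {u1}
  step 2 (c): {u0}
  — P admits the full trace.
Trace ⟨cc⟩ through Q, begin at {v0}:
  step 1 (c): {v1}
  step 2 (c): ∅  — Q cannot continue

cc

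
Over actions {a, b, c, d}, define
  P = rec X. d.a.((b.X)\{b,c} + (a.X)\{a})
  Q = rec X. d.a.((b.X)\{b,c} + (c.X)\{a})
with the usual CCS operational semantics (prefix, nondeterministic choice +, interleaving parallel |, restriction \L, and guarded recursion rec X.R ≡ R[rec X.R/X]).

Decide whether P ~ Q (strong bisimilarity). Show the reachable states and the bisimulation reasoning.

LTS(P): 3 reachable states
  m0 = rec X. d.a.((b.X)\{b,c} + (a.X)\{a}) :: ··d··> m1
  m1 = a.((b.(rec X. d.a.((b.X)\{b,c} + (a.X)\{a})))\{b,c} + (a.(rec X. d.a.((b.X)\{b,c} + (a.X)\{a})))\{a}) :: ··a··> m2
  m2 = (b.(rec X. d.a.((b.X)\{b,c} + (a.X)\{a})))\{b,c} + (a.(rec X. d.a.((b.X)\{b,c} + (a.X)\{a})))\{a} :: ∅
LTS(Q): 5 reachable states
  n0 = rec X. d.a.((b.X)\{b,c} + (c.X)\{a}) :: ··d··> n1
  n1 = a.((b.(rec X. d.a.((b.X)\{b,c} + (c.X)\{a})))\{b,c} + (c.(rec X. d.a.((b.X)\{b,c} + (c.X)\{a})))\{a}) :: ··a··> n2
  n2 = (b.(rec X. d.a.((b.X)\{b,c} + (c.X)\{a})))\{b,c} + (c.(rec X. d.a.((b.X)\{b,c} + (c.X)\{a})))\{a} :: ··c··> n3
  n3 = (rec X. d.a.((b.X)\{b,c} + (c.X)\{a}))\{a} :: ··d··> n4
  n4 = (a.((b.(rec X. d.a.((b.X)\{b,c} + (c.X)\{a})))\{b,c} + (c.(rec X. d.a.((b.X)\{b,c} + (c.X)\{a})))\{a}))\{a} :: ∅
Partition-refinement fixed point:
  B0 = {m0}
  B1 = {m1}
  B2 = {m2, n4}
  B3 = {n0}
  B4 = {n1}
  B5 = {n2}
  B6 = {n3}
m0 ∈ B0, n0 ∈ B3 → different blocks

NO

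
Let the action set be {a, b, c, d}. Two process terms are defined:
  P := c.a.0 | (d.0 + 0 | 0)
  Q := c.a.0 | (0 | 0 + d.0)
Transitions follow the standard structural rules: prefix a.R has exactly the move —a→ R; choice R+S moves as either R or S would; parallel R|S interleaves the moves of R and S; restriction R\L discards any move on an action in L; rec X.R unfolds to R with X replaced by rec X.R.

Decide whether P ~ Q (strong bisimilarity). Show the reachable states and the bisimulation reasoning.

LTS(P): 6 reachable states
  m0 = c.a.0 | (d.0 + 0 | 0) has moves -c-> m1, -d-> m2
  m1 = a.0 | (d.0 + 0 | 0) has moves -a-> m3, -d-> m4
  m2 = c.a.0 | 0 has moves -c-> m4
  m3 = 0 | (d.0 + 0 | 0) has moves -d-> m5
  m4 = a.0 | 0 has moves -a-> m5
  m5 = 0 | 0 has moves ∅
LTS(Q): 6 reachable states
  n0 = c.a.0 | (0 | 0 + d.0) has moves -c-> n1, -d-> n2
  n1 = a.0 | (0 | 0 + d.0) has moves -a-> n3, -d-> n4
  n2 = c.a.0 | 0 has moves -c-> n4
  n3 = 0 | (0 | 0 + d.0) has moves -d-> n5
  n4 = a.0 | 0 has moves -a-> n5
  n5 = 0 | 0 has moves ∅
Coarsest stable partition (strong bisimilarity classes):
  B0 = {m0, n0}
  B1 = {m2, n2}
  B2 = {m4, n4}
  B3 = {m5, n5}
  B4 = {m1, n1}
  B5 = {m3, n3}
m0 ∈ B0, n0 ∈ B0 → same block

YES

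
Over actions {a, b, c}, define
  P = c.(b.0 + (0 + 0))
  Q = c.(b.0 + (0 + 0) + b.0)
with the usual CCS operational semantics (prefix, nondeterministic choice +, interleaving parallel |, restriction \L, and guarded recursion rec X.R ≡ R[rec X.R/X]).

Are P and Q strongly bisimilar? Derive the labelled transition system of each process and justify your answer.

bisimilar

LTS(P): 3 reachable states
  p0 = c.(b.0 + (0 + 0)) → —c→ p1
  p1 = b.0 + (0 + 0) → —b→ p2
  p2 = 0 → (no moves)
LTS(Q): 3 reachable states
  q0 = c.(b.0 + (0 + 0) + b.0) → —c→ q1
  q1 = b.0 + (0 + 0) + b.0 → —b→ q2
  q2 = 0 → (no moves)
Coarsest stable partition (strong bisimilarity classes):
  B0 = {p0, q0}
  B1 = {p1, q1}
  B2 = {p2, q2}
p0 ∈ B0, q0 ∈ B0 → same block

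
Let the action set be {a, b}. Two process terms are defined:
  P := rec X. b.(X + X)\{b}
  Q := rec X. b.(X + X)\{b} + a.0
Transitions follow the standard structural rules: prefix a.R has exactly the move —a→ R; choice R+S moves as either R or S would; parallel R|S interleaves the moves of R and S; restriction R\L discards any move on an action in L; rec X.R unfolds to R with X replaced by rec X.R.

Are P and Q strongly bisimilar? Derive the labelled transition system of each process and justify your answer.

LTS(P): 2 reachable states
  u0 = rec X. b.(X + X)\{b} | =b=> u1
  u1 = ((rec X. b.(X + X)\{b}) + (rec X. b.(X + X)\{b}))\{b} | ·
LTS(Q): 4 reachable states
  v0 = rec X. b.(X + X)\{b} + a.0 | =a=> v1, =b=> v2
  v1 = 0 | ·
  v2 = ((rec X. b.(X + X)\{b} + a.0) + (rec X. b.(X + X)\{b} + a.0))\{b} | =a=> v3
  v3 = 0\{b} | ·
Bisimilarity quotient blocks:
  B0 = {u0}
  B1 = {u1, v1, v3}
  B2 = {v0}
  B3 = {v2}
u0 ∈ B0, v0 ∈ B2 → different blocks

NO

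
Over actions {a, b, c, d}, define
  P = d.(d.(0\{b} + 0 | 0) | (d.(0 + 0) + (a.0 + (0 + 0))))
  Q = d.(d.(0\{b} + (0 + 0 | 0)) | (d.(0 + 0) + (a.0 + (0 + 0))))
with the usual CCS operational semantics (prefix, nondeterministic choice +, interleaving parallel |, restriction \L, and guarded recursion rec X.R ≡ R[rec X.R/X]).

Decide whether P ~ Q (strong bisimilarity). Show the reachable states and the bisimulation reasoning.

P ~ Q

Reachable graph of P (7 states):
  m0 = d.(d.(0\{b} + 0 | 0) | (d.(0 + 0) + (a.0 + (0 + 0)))) has moves ··d··> m1
  m1 = d.(0\{b} + 0 | 0) | (d.(0 + 0) + (a.0 + (0 + 0))) has moves ··a··> m2, ··d··> m3, ··d··> m4
  m2 = d.(0\{b} + 0 | 0) | 0 has moves ··d··> m5
  m3 = (0\{b} + 0 | 0) | (d.(0 + 0) + (a.0 + (0 + 0))) has moves ··a··> m5, ··d··> m6
  m4 = d.(0\{b} + 0 | 0) | (0 + 0) has moves ··d··> m6
  m5 = (0\{b} + 0 | 0) | 0 has moves stopped
  m6 = (0\{b} + 0 | 0) | (0 + 0) has moves stopped
Reachable graph of Q (7 states):
  n0 = d.(d.(0\{b} + (0 + 0 | 0)) | (d.(0 + 0) + (a.0 + (0 + 0)))) has moves ··d··> n1
  n1 = d.(0\{b} + (0 + 0 | 0)) | (d.(0 + 0) + (a.0 + (0 + 0))) has moves ··a··> n2, ··d··> n3, ··d··> n4
  n2 = d.(0\{b} + (0 + 0 | 0)) | 0 has moves ··d··> n5
  n3 = (0\{b} + (0 + 0 | 0)) | (d.(0 + 0) + (a.0 + (0 + 0))) has moves ··a··> n5, ··d··> n6
  n4 = d.(0\{b} + (0 + 0 | 0)) | (0 + 0) has moves ··d··> n6
  n5 = (0\{b} + (0 + 0 | 0)) | 0 has moves stopped
  n6 = (0\{b} + (0 + 0 | 0)) | (0 + 0) has moves stopped
Coarsest stable partition (strong bisimilarity classes):
  B0 = {m0, n0}
  B1 = {m1, n1}
  B2 = {m2, m4, n2, n4}
  B3 = {m5, m6, n5, n6}
  B4 = {m3, n3}
m0 ∈ B0, n0 ∈ B0 → same block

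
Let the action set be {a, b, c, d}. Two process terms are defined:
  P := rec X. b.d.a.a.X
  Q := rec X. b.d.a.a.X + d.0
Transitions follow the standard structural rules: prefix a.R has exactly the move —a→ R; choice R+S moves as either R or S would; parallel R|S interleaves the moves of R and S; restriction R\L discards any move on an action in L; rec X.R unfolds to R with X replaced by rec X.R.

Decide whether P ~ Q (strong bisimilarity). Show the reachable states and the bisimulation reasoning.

not bisimilar

Reachable graph of P (4 states):
  p0 = rec X. b.d.a.a.X has moves =b=> p1
  p1 = d.a.a.(rec X. b.d.a.a.X) has moves =d=> p2
  p2 = a.a.(rec X. b.d.a.a.X) has moves =a=> p3
  p3 = a.(rec X. b.d.a.a.X) has moves =a=> p0
Reachable graph of Q (5 states):
  q0 = rec X. b.d.a.a.X + d.0 has moves =b=> q1, =d=> q2
  q1 = d.a.a.(rec X. b.d.a.a.X + d.0) has moves =d=> q3
  q2 = 0 has moves stopped
  q3 = a.a.(rec X. b.d.a.a.X + d.0) has moves =a=> q4
  q4 = a.(rec X. b.d.a.a.X + d.0) has moves =a=> q0
Coarsest stable partition (strong bisimilarity classes):
  B0 = {p0}
  B1 = {p1}
  B2 = {p2}
  B3 = {p3}
  B4 = {q0}
  B5 = {q1}
  B6 = {q3}
  B7 = {q4}
  B8 = {q2}
p0 ∈ B0, q0 ∈ B4 → different blocks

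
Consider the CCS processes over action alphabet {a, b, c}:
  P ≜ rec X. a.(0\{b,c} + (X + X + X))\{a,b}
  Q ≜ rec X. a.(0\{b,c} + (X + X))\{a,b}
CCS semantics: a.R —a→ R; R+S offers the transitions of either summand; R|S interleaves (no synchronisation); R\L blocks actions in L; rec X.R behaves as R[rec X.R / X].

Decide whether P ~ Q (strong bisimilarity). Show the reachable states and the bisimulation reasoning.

LTS(P): 2 reachable states
  u0 = rec X. a.(0\{b,c} + (X + X + X))\{a,b} | —a→ u1
  u1 = (0\{b,c} + ((rec X. a.(0\{b,c} + (X + X + X))\{a,b}) + (rec X. a.(0\{b,c} + (X + X + X))\{a,b}) + (rec X. a.(0\{b,c} + (X + X + X))\{a,b})))\{a,b} | deadlocked
LTS(Q): 2 reachable states
  v0 = rec X. a.(0\{b,c} + (X + X))\{a,b} | —a→ v1
  v1 = (0\{b,c} + ((rec X. a.(0\{b,c} + (X + X))\{a,b}) + (rec X. a.(0\{b,c} + (X + X))\{a,b})))\{a,b} | deadlocked
Partition-refinement fixed point:
  B0 = {u0, v0}
  B1 = {u1, v1}
u0 ∈ B0, v0 ∈ B0 → same block

YES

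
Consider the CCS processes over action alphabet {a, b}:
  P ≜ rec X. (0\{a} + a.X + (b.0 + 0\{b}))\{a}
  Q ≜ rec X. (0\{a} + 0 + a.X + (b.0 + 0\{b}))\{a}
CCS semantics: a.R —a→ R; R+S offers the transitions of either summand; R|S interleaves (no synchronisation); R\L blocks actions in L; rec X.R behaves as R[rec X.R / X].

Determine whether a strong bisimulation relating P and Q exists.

P's transition system — 2 states:
  u0 = rec X. (0\{a} + a.X + (b.0 + 0\{b}))\{a} ⊢ -b-> u1
  u1 = 0\{a} ⊢ stopped
Q's transition system — 2 states:
  v0 = rec X. (0\{a} + 0 + a.X + (b.0 + 0\{b}))\{a} ⊢ -b-> v1
  v1 = 0\{a} ⊢ stopped
Coarsest stable partition (strong bisimilarity classes):
  B0 = {u0, v0}
  B1 = {u1, v1}
u0 ∈ B0, v0 ∈ B0 → same block

YES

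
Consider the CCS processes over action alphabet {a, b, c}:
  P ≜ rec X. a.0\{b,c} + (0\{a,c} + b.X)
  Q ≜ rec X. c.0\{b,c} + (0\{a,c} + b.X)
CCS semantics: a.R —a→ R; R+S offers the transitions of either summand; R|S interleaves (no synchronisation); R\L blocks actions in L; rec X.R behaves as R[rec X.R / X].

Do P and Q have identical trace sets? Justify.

Reachable graph of P (2 states):
  p0 = rec X. a.0\{b,c} + (0\{a,c} + b.X) :: -a-> p1, -b-> p0
  p1 = 0\{b,c} :: ∅
Reachable graph of Q (2 states):
  q0 = rec X. c.0\{b,c} + (0\{a,c} + b.X) :: -b-> q0, -c-> q1
  q1 = 0\{b,c} :: ∅
Executing a from P (initial set {p0}):
  [1] a ⇒ {p1}
  ✓ P
Executing a from Q (initial set {q0}):
  [1] a ⇒ no successor for Q

traces(P) ≠ traces(Q) — witness ⟨a⟩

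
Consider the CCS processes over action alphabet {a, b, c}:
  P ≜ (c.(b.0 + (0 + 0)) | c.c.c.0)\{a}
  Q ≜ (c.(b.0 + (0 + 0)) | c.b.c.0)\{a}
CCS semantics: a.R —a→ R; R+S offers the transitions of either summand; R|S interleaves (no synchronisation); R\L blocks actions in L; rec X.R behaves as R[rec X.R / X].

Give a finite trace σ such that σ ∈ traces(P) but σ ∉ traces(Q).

Reachable graph of P (12 states):
  p0 = (c.(b.0 + (0 + 0)) | c.c.c.0)\{a} ⊢ -c-> p1, -c-> p2
  p1 = ((b.0 + (0 + 0)) | c.c.c.0)\{a} ⊢ -b-> p3, -c-> p4
  p2 = (c.(b.0 + (0 + 0)) | c.c.0)\{a} ⊢ -c-> p4, -c-> p5
  p3 = (0 | c.c.c.0)\{a} ⊢ -c-> p6
  p4 = ((b.0 + (0 + 0)) | c.c.0)\{a} ⊢ -b-> p6, -c-> p7
  p5 = (c.(b.0 + (0 + 0)) | c.0)\{a} ⊢ -c-> p7, -c-> p8
  p6 = (0 | c.c.0)\{a} ⊢ -c-> p9
  p7 = ((b.0 + (0 + 0)) | c.0)\{a} ⊢ -b-> p9, -c-> p10
  p8 = (c.(b.0 + (0 + 0)) | 0)\{a} ⊢ -c-> p10
  p9 = (0 | c.0)\{a} ⊢ -c-> p11
  p10 = ((b.0 + (0 + 0)) | 0)\{a} ⊢ -b-> p11
  p11 = (0 | 0)\{a} ⊢ deadlocked
Reachable graph of Q (12 states):
  q0 = (c.(b.0 + (0 + 0)) | c.b.c.0)\{a} ⊢ -c-> q1, -c-> q2
  q1 = ((b.0 + (0 + 0)) | c.b.c.0)\{a} ⊢ -b-> q3, -c-> q4
  q2 = (c.(b.0 + (0 + 0)) | b.c.0)\{a} ⊢ -b-> q5, -c-> q4
  q3 = (0 | c.b.c.0)\{a} ⊢ -c-> q6
  q4 = ((b.0 + (0 + 0)) | b.c.0)\{a} ⊢ -b-> q6, -b-> q7
  q5 = (c.(b.0 + (0 + 0)) | c.0)\{a} ⊢ -c-> q7, -c-> q8
  q6 = (0 | b.c.0)\{a} ⊢ -b-> q9
  q7 = ((b.0 + (0 + 0)) | c.0)\{a} ⊢ -b-> q9, -c-> q10
  q8 = (c.(b.0 + (0 + 0)) | 0)\{a} ⊢ -c-> q10
  q9 = (0 | c.0)\{a} ⊢ -c-> q11
  q10 = ((b.0 + (0 + 0)) | 0)\{a} ⊢ -b-> q11
  q11 = (0 | 0)\{a} ⊢ deadlocked
Run σ = ⟨ccc⟩ on P: start {p0}
  [1] c ⇒ {p1, p2}
  [2] c ⇒ {p4, p5}
  [3] c ⇒ {p7, p8}
  P completes σ.
Run σ = ⟨ccc⟩ on Q: start {q0}
  [1] c ⇒ {q1, q2}
  [2] c ⇒ {q4}
  [3] c ⇒ ∅ (Q stuck)

ccc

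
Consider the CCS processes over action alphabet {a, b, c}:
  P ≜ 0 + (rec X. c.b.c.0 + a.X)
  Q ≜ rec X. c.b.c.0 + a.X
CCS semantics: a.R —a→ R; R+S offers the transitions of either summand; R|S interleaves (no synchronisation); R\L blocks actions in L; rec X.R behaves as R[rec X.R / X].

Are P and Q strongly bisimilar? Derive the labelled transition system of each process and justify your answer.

P ~ Q

P's transition system — 5 states:
  u0 = 0 + (rec X. c.b.c.0 + a.X) has moves --a--▸ u1, --c--▸ u2
  u1 = rec X. c.b.c.0 + a.X has moves --a--▸ u1, --c--▸ u2
  u2 = b.c.0 has moves --b--▸ u3
  u3 = c.0 has moves --c--▸ u4
  u4 = 0 has moves deadlocked
Q's transition system — 4 states:
  v0 = rec X. c.b.c.0 + a.X has moves --a--▸ v0, --c--▸ v1
  v1 = b.c.0 has moves --b--▸ v2
  v2 = c.0 has moves --c--▸ v3
  v3 = 0 has moves deadlocked
Coarsest stable partition (strong bisimilarity classes):
  B0 = {u0, u1, v0}
  B1 = {u2, v1}
  B2 = {u3, v2}
  B3 = {u4, v3}
u0 ∈ B0, v0 ∈ B0 → same block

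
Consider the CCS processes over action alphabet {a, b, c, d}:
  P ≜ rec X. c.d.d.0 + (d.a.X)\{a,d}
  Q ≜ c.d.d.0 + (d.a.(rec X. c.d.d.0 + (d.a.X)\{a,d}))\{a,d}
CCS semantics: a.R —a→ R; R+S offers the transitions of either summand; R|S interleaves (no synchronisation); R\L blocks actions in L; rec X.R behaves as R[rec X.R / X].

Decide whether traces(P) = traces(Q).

YES

P's transition system — 4 states:
  u0 = rec X. c.d.d.0 + (d.a.X)\{a,d} → ··c··> u1
  u1 = d.d.0 → ··d··> u2
  u2 = d.0 → ··d··> u3
  u3 = 0 → (no moves)
Q's transition system — 4 states:
  v0 = c.d.d.0 + (d.a.(rec X. c.d.d.0 + (d.a.X)\{a,d}))\{a,d} → ··c··> v1
  v1 = d.d.0 → ··d··> v2
  v2 = d.0 → ··d··> v3
  v3 = 0 → (no moves)
Partition-refinement fixed point:
  B0 = {u0, v0}
  B1 = {u1, v1}
  B2 = {u2, v2}
  B3 = {u3, v3}
u0 ∈ B0, v0 ∈ B0 → same block
Bisimilar ⇒ trace-equivalent.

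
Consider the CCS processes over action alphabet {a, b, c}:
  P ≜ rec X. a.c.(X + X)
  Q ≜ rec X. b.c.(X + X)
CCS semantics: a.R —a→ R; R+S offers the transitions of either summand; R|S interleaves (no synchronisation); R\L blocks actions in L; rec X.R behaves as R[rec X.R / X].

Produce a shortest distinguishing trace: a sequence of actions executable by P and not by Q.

LTS(P): 3 reachable states
  p0 = rec X. a.c.(X + X) → --a--▸ p1
  p1 = c.((rec X. a.c.(X + X)) + (rec X. a.c.(X + X))) → --c--▸ p2
  p2 = (rec X. a.c.(X + X)) + (rec X. a.c.(X + X)) → --a--▸ p1
LTS(Q): 3 reachable states
  q0 = rec X. b.c.(X + X) → --b--▸ q1
  q1 = c.((rec X. b.c.(X + X)) + (rec X. b.c.(X + X))) → --c--▸ q2
  q2 = (rec X. b.c.(X + X)) + (rec X. b.c.(X + X)) → --b--▸ q1
Executing a from P (initial set {p0}):
  step 1 (a): {p1}
  — P admits the full trace.
Executing a from Q (initial set {q0}):
  step 1 (a): ∅  — Q cannot continue

a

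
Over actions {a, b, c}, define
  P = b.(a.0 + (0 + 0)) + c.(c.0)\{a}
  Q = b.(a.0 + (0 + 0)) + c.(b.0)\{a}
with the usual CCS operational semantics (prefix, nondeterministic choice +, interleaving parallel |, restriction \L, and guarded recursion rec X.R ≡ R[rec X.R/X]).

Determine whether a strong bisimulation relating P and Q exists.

P ≁ Q

P's transition system — 5 states:
  p0 = b.(a.0 + (0 + 0)) + c.(c.0)\{a} ⊢ ··b··> p1, ··c··> p2
  p1 = a.0 + (0 + 0) ⊢ ··a··> p3
  p2 = (c.0)\{a} ⊢ ··c··> p4
  p3 = 0 ⊢ (no moves)
  p4 = 0\{a} ⊢ (no moves)
Q's transition system — 5 states:
  q0 = b.(a.0 + (0 + 0)) + c.(b.0)\{a} ⊢ ··b··> q1, ··c··> q2
  q1 = a.0 + (0 + 0) ⊢ ··a··> q3
  q2 = (b.0)\{a} ⊢ ··b··> q4
  q3 = 0 ⊢ (no moves)
  q4 = 0\{a} ⊢ (no moves)
Coarsest stable partition (strong bisimilarity classes):
  B0 = {p0}
  B1 = {p2}
  B2 = {p3, p4, q3, q4}
  B3 = {p1, q1}
  B4 = {q0}
  B5 = {q2}
p0 ∈ B0, q0 ∈ B4 → different blocks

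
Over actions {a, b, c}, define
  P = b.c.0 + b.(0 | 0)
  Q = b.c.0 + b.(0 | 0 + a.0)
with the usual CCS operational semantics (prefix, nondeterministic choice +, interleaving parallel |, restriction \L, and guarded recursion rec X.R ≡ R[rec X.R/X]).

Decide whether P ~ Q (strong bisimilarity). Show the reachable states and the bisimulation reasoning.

NO

Reachable graph of P (4 states):
  m0 = b.c.0 + b.(0 | 0) | --b--▸ m1, --b--▸ m2
  m1 = 0 | 0 | stopped
  m2 = c.0 | --c--▸ m3
  m3 = 0 | stopped
Reachable graph of Q (4 states):
  n0 = b.c.0 + b.(0 | 0 + a.0) | --b--▸ n1, --b--▸ n2
  n1 = 0 | 0 + a.0 | --a--▸ n3
  n2 = c.0 | --c--▸ n3
  n3 = 0 | stopped
Coarsest stable partition (strong bisimilarity classes):
  B0 = {m0}
  B1 = {m2, n2}
  B2 = {m1, m3, n3}
  B3 = {n0}
  B4 = {n1}
m0 ∈ B0, n0 ∈ B3 → different blocks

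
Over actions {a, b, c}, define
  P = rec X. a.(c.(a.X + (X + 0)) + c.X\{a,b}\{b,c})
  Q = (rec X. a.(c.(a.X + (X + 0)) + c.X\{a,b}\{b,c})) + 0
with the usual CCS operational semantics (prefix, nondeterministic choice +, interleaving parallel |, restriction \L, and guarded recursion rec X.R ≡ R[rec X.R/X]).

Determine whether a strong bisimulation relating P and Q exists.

LTS(P): 4 reachable states
  u0 = rec X. a.(c.(a.X + (X + 0)) + c.X\{a,b}\{b,c}) | -a-> u1
  u1 = c.(a.(rec X. a.(c.(a.X + (X + 0)) + c.X\{a,b}\{b,c})) + ((rec X. a.(c.(a.X + (X + 0)) + c.X\{a,b}\{b,c})) + 0)) + c.(rec X. a.(c.(a.X + (X + 0)) + c.X\{a,b}\{b,c}))\{a,b}\{b,c} | -c-> u2, -c-> u3
  u2 = (rec X. a.(c.(a.X + (X + 0)) + c.X\{a,b}\{b,c}))\{a,b}\{b,c} | stopped
  u3 = a.(rec X. a.(c.(a.X + (X + 0)) + c.X\{a,b}\{b,c})) + ((rec X. a.(c.(a.X + (X + 0)) + c.X\{a,b}\{b,c})) + 0) | -a-> u0, -a-> u1
LTS(Q): 5 reachable states
  v0 = (rec X. a.(c.(a.X + (X + 0)) + c.X\{a,b}\{b,c})) + 0 | -a-> v1
  v1 = c.(a.(rec X. a.(c.(a.X + (X + 0)) + c.X\{a,b}\{b,c})) + ((rec X. a.(c.(a.X + (X + 0)) + c.X\{a,b}\{b,c})) + 0)) + c.(rec X. a.(c.(a.X + (X + 0)) + c.X\{a,b}\{b,c}))\{a,b}\{b,c} | -c-> v2, -c-> v3
  v2 = (rec X. a.(c.(a.X + (X + 0)) + c.X\{a,b}\{b,c}))\{a,b}\{b,c} | stopped
  v3 = a.(rec X. a.(c.(a.X + (X + 0)) + c.X\{a,b}\{b,c})) + ((rec X. a.(c.(a.X + (X + 0)) + c.X\{a,b}\{b,c})) + 0) | -a-> v1, -a-> v4
  v4 = rec X. a.(c.(a.X + (X + 0)) + c.X\{a,b}\{b,c}) | -a-> v1
Bisimilarity quotient blocks:
  B0 = {u0, v0, v4}
  B1 = {u1, v1}
  B2 = {u2, v2}
  B3 = {u3, v3}
u0 ∈ B0, v0 ∈ B0 → same block

bisimilar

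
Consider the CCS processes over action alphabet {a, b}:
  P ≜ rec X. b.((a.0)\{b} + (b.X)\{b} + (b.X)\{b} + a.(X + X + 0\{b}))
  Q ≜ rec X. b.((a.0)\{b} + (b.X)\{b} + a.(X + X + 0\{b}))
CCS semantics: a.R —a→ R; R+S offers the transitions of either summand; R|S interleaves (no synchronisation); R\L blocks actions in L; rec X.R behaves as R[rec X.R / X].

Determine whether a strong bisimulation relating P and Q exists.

LTS(P): 4 reachable states
  s0 = rec X. b.((a.0)\{b} + (b.X)\{b} + (b.X)\{b} + a.(X + X + 0\{b})) has moves -b-> s1
  s1 = (a.0)\{b} + (b.(rec X. b.((a.0)\{b} + (b.X)\{b} + (b.X)\{b} + a.(X + X + 0\{b}))))\{b} + (b.(rec X. b.((a.0)\{b} + (b.X)\{b} + (b.X)\{b} + a.(X + X + 0\{b}))))\{b} + a.((rec X. b.((a.0)\{b} + (b.X)\{b} + (b.X)\{b} + a.(X + X + 0\{b}))) + (rec X. b.((a.0)\{b} + (b.X)\{b} + (b.X)\{b} + a.(X + X + 0\{b}))) + 0\{b}) has moves -a-> s2, -a-> s3
  s2 = (rec X. b.((a.0)\{b} + (b.X)\{b} + (b.X)\{b} + a.(X + X + 0\{b}))) + (rec X. b.((a.0)\{b} + (b.X)\{b} + (b.X)\{b} + a.(X + X + 0\{b}))) + 0\{b} has moves -b-> s1
  s3 = 0\{b} has moves deadlocked
LTS(Q): 4 reachable states
  t0 = rec X. b.((a.0)\{b} + (b.X)\{b} + a.(X + X + 0\{b})) has moves -b-> t1
  t1 = (a.0)\{b} + (b.(rec X. b.((a.0)\{b} + (b.X)\{b} + a.(X + X + 0\{b}))))\{b} + a.((rec X. b.((a.0)\{b} + (b.X)\{b} + a.(X + X + 0\{b}))) + (rec X. b.((a.0)\{b} + (b.X)\{b} + a.(X + X + 0\{b}))) + 0\{b}) has moves -a-> t2, -a-> t3
  t2 = (rec X. b.((a.0)\{b} + (b.X)\{b} + a.(X + X + 0\{b}))) + (rec X. b.((a.0)\{b} + (b.X)\{b} + a.(X + X + 0\{b}))) + 0\{b} has moves -b-> t1
  t3 = 0\{b} has moves deadlocked
Partition-refinement fixed point:
  B0 = {s0, s2, t0, t2}
  B1 = {s1, t1}
  B2 = {s3, t3}
s0 ∈ B0, t0 ∈ B0 → same block

P ~ Q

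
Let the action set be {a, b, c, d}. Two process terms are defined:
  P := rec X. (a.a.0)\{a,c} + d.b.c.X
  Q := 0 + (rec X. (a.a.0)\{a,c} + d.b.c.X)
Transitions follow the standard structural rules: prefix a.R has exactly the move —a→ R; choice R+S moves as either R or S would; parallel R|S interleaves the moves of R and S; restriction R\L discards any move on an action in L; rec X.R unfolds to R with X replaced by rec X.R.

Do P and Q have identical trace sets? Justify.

Reachable graph of P (3 states):
  p0 = rec X. (a.a.0)\{a,c} + d.b.c.X → --d--▸ p1
  p1 = b.c.(rec X. (a.a.0)\{a,c} + d.b.c.X) → --b--▸ p2
  p2 = c.(rec X. (a.a.0)\{a,c} + d.b.c.X) → --c--▸ p0
Reachable graph of Q (4 states):
  q0 = 0 + (rec X. (a.a.0)\{a,c} + d.b.c.X) → --d--▸ q1
  q1 = b.c.(rec X. (a.a.0)\{a,c} + d.b.c.X) → --b--▸ q2
  q2 = c.(rec X. (a.a.0)\{a,c} + d.b.c.X) → --c--▸ q3
  q3 = rec X. (a.a.0)\{a,c} + d.b.c.X → --d--▸ q1
Coarsest stable partition (strong bisimilarity classes):
  B0 = {p0, q0, q3}
  B1 = {p1, q1}
  B2 = {p2, q2}
p0 ∈ B0, q0 ∈ B0 → same block
Bisimilar ⇒ trace-equivalent.

traces(P) = traces(Q)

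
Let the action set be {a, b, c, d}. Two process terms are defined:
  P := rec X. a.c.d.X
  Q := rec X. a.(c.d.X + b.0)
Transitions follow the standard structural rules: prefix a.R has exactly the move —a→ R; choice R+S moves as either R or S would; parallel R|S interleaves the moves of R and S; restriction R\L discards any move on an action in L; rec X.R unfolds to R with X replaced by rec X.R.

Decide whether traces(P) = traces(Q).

NO — witness ⟨ab⟩

Reachable graph of P (3 states):
  u0 = rec X. a.c.d.X ⊢ -a-> u1
  u1 = c.d.(rec X. a.c.d.X) ⊢ -c-> u2
  u2 = d.(rec X. a.c.d.X) ⊢ -d-> u0
Reachable graph of Q (4 states):
  v0 = rec X. a.(c.d.X + b.0) ⊢ -a-> v1
  v1 = c.d.(rec X. a.(c.d.X + b.0)) + b.0 ⊢ -b-> v2, -c-> v3
  v2 = 0 ⊢ deadlocked
  v3 = d.(rec X. a.(c.d.X + b.0)) ⊢ -d-> v0
Run σ = ⟨ab⟩ on Q: start {v0}
  [1] a ⇒ {v1}
  [2] b ⇒ {v2}
  Q completes σ.
Run σ = ⟨ab⟩ on P: start {u0}
  [1] a ⇒ {u1}
  [2] b ⇒ no successor for P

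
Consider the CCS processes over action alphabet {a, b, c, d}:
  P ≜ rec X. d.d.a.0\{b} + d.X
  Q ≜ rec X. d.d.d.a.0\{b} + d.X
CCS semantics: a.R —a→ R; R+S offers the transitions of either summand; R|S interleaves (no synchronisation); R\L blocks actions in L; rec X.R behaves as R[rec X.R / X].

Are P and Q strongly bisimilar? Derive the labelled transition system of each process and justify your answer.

NO

Reachable graph of P (4 states):
  m0 = rec X. d.d.a.0\{b} + d.X → —d→ m0, —d→ m1
  m1 = d.a.0\{b} → —d→ m2
  m2 = a.0\{b} → —a→ m3
  m3 = 0\{b} → deadlocked
Reachable graph of Q (5 states):
  n0 = rec X. d.d.d.a.0\{b} + d.X → —d→ n0, —d→ n1
  n1 = d.d.a.0\{b} → —d→ n2
  n2 = d.a.0\{b} → —d→ n3
  n3 = a.0\{b} → —a→ n4
  n4 = 0\{b} → deadlocked
Bisimilarity quotient blocks:
  B0 = {m0}
  B1 = {m1, n2}
  B2 = {m2, n3}
  B3 = {m3, n4}
  B4 = {n0}
  B5 = {n1}
m0 ∈ B0, n0 ∈ B4 → different blocks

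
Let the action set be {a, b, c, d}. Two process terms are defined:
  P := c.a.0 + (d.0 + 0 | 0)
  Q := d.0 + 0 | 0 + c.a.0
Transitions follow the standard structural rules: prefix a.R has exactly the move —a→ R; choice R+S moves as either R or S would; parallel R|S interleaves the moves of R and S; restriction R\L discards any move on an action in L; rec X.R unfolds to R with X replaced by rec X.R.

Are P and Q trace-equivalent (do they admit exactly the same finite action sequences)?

Reachable graph of P (3 states):
  u0 = c.a.0 + (d.0 + 0 | 0) has moves =c=> u1, =d=> u2
  u1 = a.0 has moves =a=> u2
  u2 = 0 has moves stopped
Reachable graph of Q (3 states):
  v0 = d.0 + 0 | 0 + c.a.0 has moves =c=> v1, =d=> v2
  v1 = a.0 has moves =a=> v2
  v2 = 0 has moves stopped
Bisimilarity quotient blocks:
  B0 = {u0, v0}
  B1 = {u2, v2}
  B2 = {u1, v1}
u0 ∈ B0, v0 ∈ B0 → same block
Bisimilar ⇒ trace-equivalent.

traces(P) = traces(Q)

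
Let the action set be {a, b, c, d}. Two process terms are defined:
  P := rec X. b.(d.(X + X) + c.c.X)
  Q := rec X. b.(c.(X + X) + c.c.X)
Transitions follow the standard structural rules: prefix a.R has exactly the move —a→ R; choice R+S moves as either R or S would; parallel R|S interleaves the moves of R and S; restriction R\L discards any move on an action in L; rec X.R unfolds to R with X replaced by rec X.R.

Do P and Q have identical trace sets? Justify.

LTS(P): 4 reachable states
  s0 = rec X. b.(d.(X + X) + c.c.X) ⊢ =b=> s1
  s1 = d.((rec X. b.(d.(X + X) + c.c.X)) + (rec X. b.(d.(X + X) + c.c.X))) + c.c.(rec X. b.(d.(X + X) + c.c.X)) ⊢ =c=> s2, =d=> s3
  s2 = c.(rec X. b.(d.(X + X) + c.c.X)) ⊢ =c=> s0
  s3 = (rec X. b.(d.(X + X) + c.c.X)) + (rec X. b.(d.(X + X) + c.c.X)) ⊢ =b=> s1
LTS(Q): 4 reachable states
  t0 = rec X. b.(c.(X + X) + c.c.X) ⊢ =b=> t1
  t1 = c.((rec X. b.(c.(X + X) + c.c.X)) + (rec X. b.(c.(X + X) + c.c.X))) + c.c.(rec X. b.(c.(X + X) + c.c.X)) ⊢ =c=> t2, =c=> t3
  t2 = (rec X. b.(c.(X + X) + c.c.X)) + (rec X. b.(c.(X + X) + c.c.X)) ⊢ =b=> t1
  t3 = c.(rec X. b.(c.(X + X) + c.c.X)) ⊢ =c=> t0
Trace ⟨bd⟩ through P, begin at {s0}:
  after b @ step 1: {s1}
  after d @ step 2: {s3}
  ✓ P
Trace ⟨bd⟩ through Q, begin at {t0}:
  after b @ step 1: {t1}
  after d @ step 2: no successor for Q

traces(P) ≠ traces(Q) — witness ⟨bd⟩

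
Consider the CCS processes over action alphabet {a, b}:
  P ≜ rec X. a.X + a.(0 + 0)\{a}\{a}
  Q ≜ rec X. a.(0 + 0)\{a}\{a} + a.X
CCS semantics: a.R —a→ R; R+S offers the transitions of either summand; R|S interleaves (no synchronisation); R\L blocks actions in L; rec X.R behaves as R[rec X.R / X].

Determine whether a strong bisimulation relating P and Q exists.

P ~ Q

LTS(P): 2 reachable states
  p0 = rec X. a.X + a.(0 + 0)\{a}\{a} | --a--▸ p0, --a--▸ p1
  p1 = (0 + 0)\{a}\{a} | deadlocked
LTS(Q): 2 reachable states
  q0 = rec X. a.(0 + 0)\{a}\{a} + a.X | --a--▸ q0, --a--▸ q1
  q1 = (0 + 0)\{a}\{a} | deadlocked
Partition-refinement fixed point:
  B0 = {p0, q0}
  B1 = {p1, q1}
p0 ∈ B0, q0 ∈ B0 → same block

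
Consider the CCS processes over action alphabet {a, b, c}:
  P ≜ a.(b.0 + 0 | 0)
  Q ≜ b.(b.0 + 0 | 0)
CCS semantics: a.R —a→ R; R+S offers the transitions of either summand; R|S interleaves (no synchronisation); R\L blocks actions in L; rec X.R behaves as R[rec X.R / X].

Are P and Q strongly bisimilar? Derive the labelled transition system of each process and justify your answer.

P's transition system — 3 states:
  u0 = a.(b.0 + 0 | 0) → --a--▸ u1
  u1 = b.0 + 0 | 0 → --b--▸ u2
  u2 = 0 → ·
Q's transition system — 3 states:
  v0 = b.(b.0 + 0 | 0) → --b--▸ v1
  v1 = b.0 + 0 | 0 → --b--▸ v2
  v2 = 0 → ·
Coarsest stable partition (strong bisimilarity classes):
  B0 = {u0}
  B1 = {u1, v1}
  B2 = {u2, v2}
  B3 = {v0}
u0 ∈ B0, v0 ∈ B3 → different blocks

not bisimilar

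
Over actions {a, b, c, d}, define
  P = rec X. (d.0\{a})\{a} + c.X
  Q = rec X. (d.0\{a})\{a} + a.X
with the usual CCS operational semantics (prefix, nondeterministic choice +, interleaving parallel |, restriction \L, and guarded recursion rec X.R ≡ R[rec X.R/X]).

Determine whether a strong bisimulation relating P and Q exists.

Reachable graph of P (2 states):
  p0 = rec X. (d.0\{a})\{a} + c.X has moves —c→ p0, —d→ p1
  p1 = 0\{a}\{a} has moves deadlocked
Reachable graph of Q (2 states):
  q0 = rec X. (d.0\{a})\{a} + a.X has moves —a→ q0, —d→ q1
  q1 = 0\{a}\{a} has moves deadlocked
Partition-refinement fixed point:
  B0 = {p0}
  B1 = {p1, q1}
  B2 = {q0}
p0 ∈ B0, q0 ∈ B2 → different blocks

P ≁ Q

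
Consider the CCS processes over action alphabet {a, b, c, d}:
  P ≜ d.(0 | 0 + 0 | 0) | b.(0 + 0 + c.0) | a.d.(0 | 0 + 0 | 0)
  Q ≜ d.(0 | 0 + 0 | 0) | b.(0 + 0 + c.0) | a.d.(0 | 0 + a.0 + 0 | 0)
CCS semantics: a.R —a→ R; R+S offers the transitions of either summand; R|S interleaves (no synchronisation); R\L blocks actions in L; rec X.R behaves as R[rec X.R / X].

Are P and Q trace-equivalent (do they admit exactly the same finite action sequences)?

LTS(P): 18 reachable states
  p0 = d.(0 | 0 + 0 | 0) | b.(0 + 0 + c.0) | a.d.(0 | 0 + 0 | 0) → —a→ p1, —b→ p2, —d→ p3
  p1 = d.(0 | 0 + 0 | 0) | b.(0 + 0 + c.0) | d.(0 | 0 + 0 | 0) → —b→ p4, —d→ p5, —d→ p6
  p2 = d.(0 | 0 + 0 | 0) | (0 + 0 + c.0) | a.d.(0 | 0 + 0 | 0) → —a→ p4, —c→ p7, —d→ p8
  p3 = (0 | 0 + 0 | 0) | b.(0 + 0 + c.0) | a.d.(0 | 0 + 0 | 0) → —a→ p5, —b→ p8
  p4 = d.(0 | 0 + 0 | 0) | (0 + 0 + c.0) | d.(0 | 0 + 0 | 0) → —c→ p9, —d→ p10, —d→ p11
  p5 = (0 | 0 + 0 | 0) | b.(0 + 0 + c.0) | d.(0 | 0 + 0 | 0) → —b→ p10, —d→ p12
  p6 = d.(0 | 0 + 0 | 0) | b.(0 + 0 + c.0) | (0 | 0 + 0 | 0) → —b→ p11, —d→ p12
  p7 = d.(0 | 0 + 0 | 0) | 0 | a.d.(0 | 0 + 0 | 0) → —a→ p9, —d→ p13
  p8 = (0 | 0 + 0 | 0) | (0 + 0 + c.0) | a.d.(0 | 0 + 0 | 0) → —a→ p10, —c→ p13
  p9 = d.(0 | 0 + 0 | 0) | 0 | d.(0 | 0 + 0 | 0) → —d→ p14, —d→ p15
  p10 = (0 | 0 + 0 | 0) | (0 + 0 + c.0) | d.(0 | 0 + 0 | 0) → —c→ p14, —d→ p16
  p11 = d.(0 | 0 + 0 | 0) | (0 + 0 + c.0) | (0 | 0 + 0 | 0) → —c→ p15, —d→ p16
  p12 = (0 | 0 + 0 | 0) | b.(0 + 0 + c.0) | (0 | 0 + 0 | 0) → —b→ p16
  p13 = (0 | 0 + 0 | 0) | 0 | a.d.(0 | 0 + 0 | 0) → —a→ p14
  p14 = (0 | 0 + 0 | 0) | 0 | d.(0 | 0 + 0 | 0) → —d→ p17
  p15 = d.(0 | 0 + 0 | 0) | 0 | (0 | 0 + 0 | 0) → —d→ p17
  p16 = (0 | 0 + 0 | 0) | (0 + 0 + c.0) | (0 | 0 + 0 | 0) → —c→ p17
  p17 = (0 | 0 + 0 | 0) | 0 | (0 | 0 + 0 | 0) → ∅
LTS(Q): 24 reachable states
  q0 = d.(0 | 0 + 0 | 0) | b.(0 + 0 + c.0) | a.d.(0 | 0 + a.0 + 0 | 0) → —a→ q1, —b→ q2, —d→ q3
  q1 = d.(0 | 0 + 0 | 0) | b.(0 + 0 + c.0) | d.(0 | 0 + a.0 + 0 | 0) → —b→ q4, —d→ q5, —d→ q6
  q2 = d.(0 | 0 + 0 | 0) | (0 + 0 + c.0) | a.d.(0 | 0 + a.0 + 0 | 0) → —a→ q4, —c→ q7, —d→ q8
  q3 = (0 | 0 + 0 | 0) | b.(0 + 0 + c.0) | a.d.(0 | 0 + a.0 + 0 | 0) → —a→ q5, —b→ q8
  q4 = d.(0 | 0 + 0 | 0) | (0 + 0 + c.0) | d.(0 | 0 + a.0 + 0 | 0) → —c→ q9, —d→ q10, —d→ q11
  q5 = (0 | 0 + 0 | 0) | b.(0 + 0 + c.0) | d.(0 | 0 + a.0 + 0 | 0) → —b→ q10, —d→ q12
  q6 = d.(0 | 0 + 0 | 0) | b.(0 + 0 + c.0) | (0 | 0 + a.0 + 0 | 0) → —a→ q13, —b→ q11, —d→ q12
  q7 = d.(0 | 0 + 0 | 0) | 0 | a.d.(0 | 0 + a.0 + 0 | 0) → —a→ q9, —d→ q14
  q8 = (0 | 0 + 0 | 0) | (0 + 0 + c.0) | a.d.(0 | 0 + a.0 + 0 | 0) → —a→ q10, —c→ q14
  q9 = d.(0 | 0 + 0 | 0) | 0 | d.(0 | 0 + a.0 + 0 | 0) → —d→ q15, —d→ q16
  q10 = (0 | 0 + 0 | 0) | (0 + 0 + c.0) | d.(0 | 0 + a.0 + 0 | 0) → —c→ q15, —d→ q17
  q11 = d.(0 | 0 + 0 | 0) | (0 + 0 + c.0) | (0 | 0 + a.0 + 0 | 0) → —a→ q18, —c→ q16, —d→ q17
  q12 = (0 | 0 + 0 | 0) | b.(0 + 0 + c.0) | (0 | 0 + a.0 + 0 | 0) → —a→ q19, —b→ q17
  q13 = d.(0 | 0 + 0 | 0) | b.(0 + 0 + c.0) | 0 → —b→ q18, —d→ q19
  q14 = (0 | 0 + 0 | 0) | 0 | a.d.(0 | 0 + a.0 + 0 | 0) → —a→ q15
  q15 = (0 | 0 + 0 | 0) | 0 | d.(0 | 0 + a.0 + 0 | 0) → —d→ q20
  q16 = d.(0 | 0 + 0 | 0) | 0 | (0 | 0 + a.0 + 0 | 0) → —a→ q21, —d→ q20
  q17 = (0 | 0 + 0 | 0) | (0 + 0 + c.0) | (0 | 0 + a.0 + 0 | 0) → —a→ q22, —c→ q20
  q18 = d.(0 | 0 + 0 | 0) | (0 + 0 + c.0) | 0 → —c→ q21, —d→ q22
  q19 = (0 | 0 + 0 | 0) | b.(0 + 0 + c.0) | 0 → —b→ q22
  q20 = (0 | 0 + 0 | 0) | 0 | (0 | 0 + a.0 + 0 | 0) → —a→ q23
  q21 = d.(0 | 0 + 0 | 0) | 0 | 0 → —d→ q23
  q22 = (0 | 0 + 0 | 0) | (0 + 0 + c.0) | 0 → —c→ q23
  q23 = (0 | 0 + 0 | 0) | 0 | 0 → ∅
Trace ⟨ada⟩ through Q, begin at {q0}:
  [1] a ⇒ {q1}
  [2] d ⇒ {q5, q6}
  [3] a ⇒ {q13}
  ✓ Q
Trace ⟨ada⟩ through P, begin at {p0}:
  [1] a ⇒ {p1}
  [2] d ⇒ {p5, p6}
  [3] a ⇒ no successor for P

traces(P) ≠ traces(Q) — witness ⟨ada⟩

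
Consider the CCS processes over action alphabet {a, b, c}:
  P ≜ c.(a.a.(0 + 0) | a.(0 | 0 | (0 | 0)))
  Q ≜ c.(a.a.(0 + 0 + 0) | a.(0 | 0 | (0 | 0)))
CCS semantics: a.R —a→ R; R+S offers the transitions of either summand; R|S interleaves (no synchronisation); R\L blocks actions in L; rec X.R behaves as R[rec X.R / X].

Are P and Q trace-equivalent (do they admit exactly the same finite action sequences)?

YES

LTS(P): 7 reachable states
  u0 = c.(a.a.(0 + 0) | a.(0 | 0 | (0 | 0))) has moves -c-> u1
  u1 = a.a.(0 + 0) | a.(0 | 0 | (0 | 0)) has moves -a-> u2, -a-> u3
  u2 = a.(0 + 0) | a.(0 | 0 | (0 | 0)) has moves -a-> u4, -a-> u5
  u3 = a.a.(0 + 0) | (0 | 0 | (0 | 0)) has moves -a-> u5
  u4 = (0 + 0) | a.(0 | 0 | (0 | 0)) has moves -a-> u6
  u5 = a.(0 + 0) | (0 | 0 | (0 | 0)) has moves -a-> u6
  u6 = (0 + 0) | (0 | 0 | (0 | 0)) has moves stopped
LTS(Q): 7 reachable states
  v0 = c.(a.a.(0 + 0 + 0) | a.(0 | 0 | (0 | 0))) has moves -c-> v1
  v1 = a.a.(0 + 0 + 0) | a.(0 | 0 | (0 | 0)) has moves -a-> v2, -a-> v3
  v2 = a.(0 + 0 + 0) | a.(0 | 0 | (0 | 0)) has moves -a-> v4, -a-> v5
  v3 = a.a.(0 + 0 + 0) | (0 | 0 | (0 | 0)) has moves -a-> v5
  v4 = (0 + 0 + 0) | a.(0 | 0 | (0 | 0)) has moves -a-> v6
  v5 = a.(0 + 0 + 0) | (0 | 0 | (0 | 0)) has moves -a-> v6
  v6 = (0 + 0 + 0) | (0 | 0 | (0 | 0)) has moves stopped
Coarsest stable partition (strong bisimilarity classes):
  B0 = {u0, v0}
  B1 = {u1, v1}
  B2 = {u2, u3, v2, v3}
  B3 = {u4, u5, v4, v5}
  B4 = {u6, v6}
u0 ∈ B0, v0 ∈ B0 → same block
Bisimilar ⇒ trace-equivalent.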